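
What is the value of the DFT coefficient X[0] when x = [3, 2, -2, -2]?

X[0] = Σ(n=0 to 3) x[n] · ω_4^0 = Σ x[n]
= (3) + (2) + (-2) + (-2)

X[0] = 1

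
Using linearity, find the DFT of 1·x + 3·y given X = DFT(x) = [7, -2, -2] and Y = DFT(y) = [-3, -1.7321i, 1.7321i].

By linearity: DFT(1x + 3y) = 1·DFT(x) + 3·DFT(y)
= 1·[7, -2, -2] + 3·[-3, -1.7321i, 1.7321i]

Computing element-wise:
Z[0] = 1·(7) + 3·(-3) = -2
Z[1] = 1·(-2) + 3·(-1.7321i) = -2.0000-5.1963i
Z[2] = 1·(-2) + 3·(1.7321i) = -2.0000+5.1963i

DFT(1x + 3y) = 1·X + 3·Y = [-2, -2.0000-5.1963i, -2.0000+5.1963i]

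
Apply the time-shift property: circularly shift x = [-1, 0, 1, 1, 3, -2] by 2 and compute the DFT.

Time shift by 2: X_shifted[k] = ω_6^(2k) · X[k]
Shifted x = [3, -2, -1, 0, 1, 1]

DFT(x[n-2]) = [2, 2.5000+4.3301i, 3.5000+0.8660i, 4, 3.5000-0.8660i, 2.5000-4.3301i]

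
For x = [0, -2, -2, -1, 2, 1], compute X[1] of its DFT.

X[1] = Σ(n=0 to 5) x[n] · ω_6^(1n) where ω_6 = e^(-2πi/6)
= (0)·ω_6^0 + (-2)·ω_6^1 + (-2)·ω_6^2 + (-1)·ω_6^3 + (2)·ω_6^4 + (1)·ω_6^5

X[1] = 0.5000+6.0622i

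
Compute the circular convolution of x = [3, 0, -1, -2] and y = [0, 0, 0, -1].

(x ⊛ y)[n] = Σ(m=0 to 3) x[m] · y[(n-m) mod 4]

Computing each output sample:
(x ⊛ y)[0] = 0
(x ⊛ y)[1] = 1
(x ⊛ y)[2] = 2
(x ⊛ y)[3] = -3

x ⊛ y = [0, 1, 2, -3]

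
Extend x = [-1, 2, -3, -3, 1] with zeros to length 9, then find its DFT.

Original 5-point DFT: [-4, 4.7812-0.9511i, -5.2812-0.5878i, -5.2812+0.5878i, 4.7812+0.9511i]
Zero-padded 9-point DFT provides frequency interpolation.

DFT_9([x, 0, ...]) = [-4, 0.5715+3.9249i, 4.4324-2.8988i, -4.0000-5.1962i, -3.5039+0.9705i, -3.5039-0.9705i, -4.0000+5.1962i, 4.4324+2.8988i, 0.5715-3.9249i]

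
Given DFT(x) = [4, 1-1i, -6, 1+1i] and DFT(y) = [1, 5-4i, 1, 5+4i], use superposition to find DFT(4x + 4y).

By linearity: DFT(4x + 4y) = 4·DFT(x) + 4·DFT(y)
= 4·[4, 1-1i, -6, 1+1i] + 4·[1, 5-4i, 1, 5+4i]

Computing element-wise:
Z[0] = 4·(4) + 4·(1) = 20
Z[1] = 4·(1-1i) + 4·(5-4i) = 24-20i
Z[2] = 4·(-6) + 4·(1) = -20
Z[3] = 4·(1+1i) + 4·(5+4i) = 24+20i

DFT(4x + 4y) = 4·X + 4·Y = [20, 24-20i, -20, 24+20i]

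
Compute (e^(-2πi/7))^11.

Since ω_7^7 = 1, powers reduce modulo 7.
11 mod 7 = 4
So ω_7^11 = ω_7^4 = e^(-2πi·4/7)

ω_7^11 = ω_7^4 = -0.9010+0.4339i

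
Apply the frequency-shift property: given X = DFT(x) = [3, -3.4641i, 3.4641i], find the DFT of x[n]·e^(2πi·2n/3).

Modulation property: DFT(ω_3^(-2n)·x[n]) = X[(k-2) mod 3], so circularly shift X by 2 positions.

X[k-2] = [-3.4641i, 3.4641i, 3]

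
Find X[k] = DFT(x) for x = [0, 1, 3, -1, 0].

X[k] = Σ(n=0 to 4) x[n] · ω_5^(nk)
where ω_5 = e^(-2πi/5)

Computing each X[k]:
X[0] = 3
X[1] = -1.3090-3.3022i
X[2] = -0.1910+3.2164i
X[3] = -0.1910-3.2164i
X[4] = -1.3090+3.3022i

X = [3, -1.3090-3.3022i, -0.1910+3.2164i, -0.1910-3.2164i, -1.3090+3.3022i]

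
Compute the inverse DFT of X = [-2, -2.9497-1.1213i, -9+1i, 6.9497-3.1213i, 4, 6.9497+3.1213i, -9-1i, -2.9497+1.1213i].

x[n] = (1/8) Σ(k=0 to 7) X[k] · e^(2πikn/8)

Computing each x[n]:
x[0] = -1
x[1] = -2
x[2] = 2
x[3] = 2
x[4] = -3
x[5] = 0
x[6] = 3
x[7] = -3

x = [-1, -2, 2, 2, -3, 0, 3, -3]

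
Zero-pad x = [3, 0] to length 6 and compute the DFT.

Original 2-point DFT: [3, 3]
Zero-padded 6-point DFT provides frequency interpolation.

DFT_6([x, 0, ...]) = [3, 3, 3, 3, 3, 3]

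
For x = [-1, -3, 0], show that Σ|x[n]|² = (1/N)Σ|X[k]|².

Time domain:
Σ|x[n]|² = |-1|² + |-3|² + |0|² = 10.0000

Frequency domain:
(1/3)Σ|X[k]|² = (1/3)(|-4|² + |0.5000+2.5981i|² + |0.5000-2.5981i|²) = (1/3)·30.0000 = 10.0000

Both sides agree, confirming Parseval's theorem.

Σ|x[n]|² = (1/N)Σ|X[k]|² = 10.0000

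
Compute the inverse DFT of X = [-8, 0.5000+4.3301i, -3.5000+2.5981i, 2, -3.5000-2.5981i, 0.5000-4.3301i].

x[n] = (1/6) Σ(k=0 to 5) X[k] · e^(2πikn/6)

Computing each x[n]:
x[0] = -2
x[1] = -3
x[2] = -1
x[3] = -3
x[4] = 0
x[5] = 1

x = [-2, -3, -1, -3, 0, 1]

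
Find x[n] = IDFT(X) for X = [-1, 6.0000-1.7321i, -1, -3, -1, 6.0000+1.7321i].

x[n] = (1/6) Σ(k=0 to 5) X[k] · e^(2πikn/6)

Computing each x[n]:
x[0] = 1
x[1] = 2
x[2] = -1
x[3] = -2
x[4] = -2
x[5] = 1

x = [1, 2, -1, -2, -2, 1]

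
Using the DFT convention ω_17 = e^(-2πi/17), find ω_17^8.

ω_17^8 = e^(-2πi·8/17)
= cos(-2π·8/17) + i·sin(-2π·8/17)
= cos(-16π/17) + i·sin(-16π/17)

ω_17^8 = cos(-16π/17) + i·sin(-16π/17) = -0.9830-0.1837i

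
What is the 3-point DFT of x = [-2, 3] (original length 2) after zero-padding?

Original 2-point DFT: [1, -5]
Zero-padded 3-point DFT provides frequency interpolation.

DFT_3([x, 0, ...]) = [1, -3.5000-2.5981i, -3.5000+2.5981i]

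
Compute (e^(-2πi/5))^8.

Since ω_5^5 = 1, powers reduce modulo 5.
8 mod 5 = 3
So ω_5^8 = ω_5^3 = e^(-2πi·3/5)

ω_5^8 = ω_5^3 = -0.8090+0.5878i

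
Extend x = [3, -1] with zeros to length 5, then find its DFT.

Original 2-point DFT: [2, 4]
Zero-padded 5-point DFT provides frequency interpolation.

DFT_5([x, 0, ...]) = [2, 2.6910+0.9511i, 3.8090+0.5878i, 3.8090-0.5878i, 2.6910-0.9511i]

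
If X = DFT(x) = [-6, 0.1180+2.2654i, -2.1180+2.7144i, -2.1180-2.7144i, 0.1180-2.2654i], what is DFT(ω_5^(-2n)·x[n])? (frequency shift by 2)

Modulation property: DFT(ω_5^(-2n)·x[n]) = X[(k-2) mod 5], so circularly shift X by 2 positions.

X[k-2] = [-2.1180-2.7144i, 0.1180-2.2654i, -6, 0.1180+2.2654i, -2.1180+2.7144i]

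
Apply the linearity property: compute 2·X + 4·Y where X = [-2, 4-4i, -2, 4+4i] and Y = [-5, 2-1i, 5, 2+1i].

By linearity: DFT(2x + 4y) = 2·DFT(x) + 4·DFT(y)
= 2·[-2, 4-4i, -2, 4+4i] + 4·[-5, 2-1i, 5, 2+1i]

Computing element-wise:
Z[0] = 2·(-2) + 4·(-5) = -24
Z[1] = 2·(4-4i) + 4·(2-1i) = 16-12i
Z[2] = 2·(-2) + 4·(5) = 16
Z[3] = 2·(4+4i) + 4·(2+1i) = 16+12i

DFT(2x + 4y) = 2·X + 4·Y = [-24, 16-12i, 16, 16+12i]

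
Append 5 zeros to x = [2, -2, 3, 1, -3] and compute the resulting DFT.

Original 5-point DFT: [1, -2.7812-2.1266i, 7.2812+1.3143i, 7.2812-1.3143i, -2.7812+2.1266i]
Zero-padded 10-point DFT provides frequency interpolation.

DFT_10([x, 0, ...]) = [1, 3.4271-0.8653i, -2.7812-2.1266i, 0.0729+7.1064i, 7.2812+1.3143i, 3, 7.2812-1.3143i, 0.0729-7.1064i, -2.7812+2.1266i, 3.4271+0.8653i]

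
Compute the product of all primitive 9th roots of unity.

The primitive 9th roots of unity are ω_9^k for k coprime to 9: k ∈ {1, 2, 4, 5, 7, 8}
Their product equals the constant term of the cyclotomic polynomial Φ_9(x) up to sign.
For n ≥ 3, the product of all primitive nth roots of unity is 1. (For n=1 it is 1; for n=2 it is -1.)

1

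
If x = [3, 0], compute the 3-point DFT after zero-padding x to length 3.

Original 2-point DFT: [3, 3]
Zero-padded 3-point DFT provides frequency interpolation.

DFT_3([x, 0, ...]) = [3, 3, 3]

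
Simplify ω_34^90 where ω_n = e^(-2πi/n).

Since ω_34^34 = 1, powers reduce modulo 34.
90 mod 34 = 22
So ω_34^90 = ω_34^22 = e^(-2πi·22/34)

ω_34^90 = ω_34^22 = -0.6026+0.7980i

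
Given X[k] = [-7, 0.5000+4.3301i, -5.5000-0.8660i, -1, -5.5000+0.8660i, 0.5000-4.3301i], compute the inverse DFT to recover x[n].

x[n] = (1/6) Σ(k=0 to 5) X[k] · e^(2πikn/6)

Computing each x[n]:
x[0] = -3
x[1] = -1
x[2] = -2
x[3] = -3
x[4] = 1
x[5] = 1

x = [-3, -1, -2, -3, 1, 1]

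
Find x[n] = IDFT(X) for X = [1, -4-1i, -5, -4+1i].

x[n] = (1/4) Σ(k=0 to 3) X[k] · e^(2πikn/4)

Computing each x[n]:
x[0] = -3
x[1] = 2
x[2] = 1
x[3] = 1

x = [-3, 2, 1, 1]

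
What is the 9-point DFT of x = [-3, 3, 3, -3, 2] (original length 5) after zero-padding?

Original 5-point DFT: [2, -1.4549-4.4778i, -7.0451+5.1186i, -7.0451-5.1186i, -1.4549+4.4778i]
Zero-padded 9-point DFT provides frequency interpolation.

DFT_9([x, 0, ...]) = [2, -0.5603-2.9688i, -2.2660-5.2930i, -10.0000-1.7321i, -1.6736+5.4700i, -1.6736-5.4700i, -10.0000+1.7321i, -2.2660+5.2930i, -0.5603+2.9688i]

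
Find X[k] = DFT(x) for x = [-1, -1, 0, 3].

X[k] = Σ(n=0 to 3) x[n] · ω_4^(nk)
where ω_4 = e^(-2πi/4)

Computing each X[k]:
X[0] = 1
X[1] = -1+4i
X[2] = -3
X[3] = -1-4i

X = [1, -1+4i, -3, -1-4i]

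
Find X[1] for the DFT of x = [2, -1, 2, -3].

X[1] = Σ(n=0 to 3) x[n] · ω_4^(1n) where ω_4 = e^(-2πi/4)
= (2)·ω_4^0 + (-1)·ω_4^1 + (2)·ω_4^2 + (-3)·ω_4^3

X[1] = -2i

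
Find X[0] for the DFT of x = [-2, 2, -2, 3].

X[0] = Σ(n=0 to 3) x[n] · ω_4^0 = Σ x[n]
= (-2) + (2) + (-2) + (3)

X[0] = 1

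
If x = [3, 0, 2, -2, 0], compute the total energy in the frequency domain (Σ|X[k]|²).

Parseval: Σ|x[n]|² = (1/N)Σ|X[k]|², so Σ|X[k]|² = N·Σ|x[n]|² = 5·17.0000

Σ|X[k]|² = N·Σ|x[n]|² = 5·17.0000 = 85.0000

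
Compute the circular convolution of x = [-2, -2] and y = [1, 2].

(x ⊛ y)[n] = Σ(m=0 to 1) x[m] · y[(n-m) mod 2]

Computing each output sample:
(x ⊛ y)[0] = -6
(x ⊛ y)[1] = -6

x ⊛ y = [-6, -6]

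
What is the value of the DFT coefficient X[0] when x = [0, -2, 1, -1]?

X[0] = Σ(n=0 to 3) x[n] · ω_4^0 = Σ x[n]
= (0) + (-2) + (1) + (-1)

X[0] = -2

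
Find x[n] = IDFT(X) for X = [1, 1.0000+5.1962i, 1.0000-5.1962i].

x[n] = (1/3) Σ(k=0 to 2) X[k] · e^(2πikn/3)

Computing each x[n]:
x[0] = 1
x[1] = -3
x[2] = 3

x = [1, -3, 3]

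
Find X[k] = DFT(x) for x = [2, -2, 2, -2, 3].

X[k] = Σ(n=0 to 4) x[n] · ω_5^(nk)
where ω_5 = e^(-2πi/5)

Computing each X[k]:
X[0] = 3
X[1] = 2.3090+2.4041i
X[2] = 1.1910+6.7432i
X[3] = 1.1910-6.7432i
X[4] = 2.3090-2.4041i

X = [3, 2.3090+2.4041i, 1.1910+6.7432i, 1.1910-6.7432i, 2.3090-2.4041i]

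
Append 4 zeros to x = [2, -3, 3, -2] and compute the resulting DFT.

Original 4-point DFT: [0, -1+1i, 10, -1-1i]
Zero-padded 8-point DFT provides frequency interpolation.

DFT_8([x, 0, ...]) = [0, 1.2929+0.5355i, -1+1i, 2.7071+6.5355i, 10, 2.7071-6.5355i, -1-1i, 1.2929-0.5355i]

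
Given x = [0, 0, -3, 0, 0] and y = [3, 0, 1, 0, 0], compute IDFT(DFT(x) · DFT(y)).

(x ⊛ y)[n] = Σ(m=0 to 4) x[m] · y[(n-m) mod 5]

Computing each output sample:
(x ⊛ y)[0] = 0
(x ⊛ y)[1] = 0
(x ⊛ y)[2] = -9
(x ⊛ y)[3] = 0
(x ⊛ y)[4] = -3

x ⊛ y = [0, 0, -9, 0, -3]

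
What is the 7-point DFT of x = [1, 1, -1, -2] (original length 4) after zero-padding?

Original 4-point DFT: [-1, 2-3i, 1, 2+3i]
Zero-padded 7-point DFT provides frequency interpolation.

DFT_7([x, 0, ...]) = [-1, 3.6479+1.0609i, 0.4315-2.9725i, -0.0794+0.7341i, -0.0794-0.7341i, 0.4315+2.9725i, 3.6479-1.0609i]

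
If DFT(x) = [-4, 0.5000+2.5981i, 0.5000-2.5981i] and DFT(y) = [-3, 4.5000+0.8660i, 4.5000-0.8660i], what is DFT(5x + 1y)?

By linearity: DFT(5x + 1y) = 5·DFT(x) + 1·DFT(y)
= 5·[-4, 0.5000+2.5981i, 0.5000-2.5981i] + 1·[-3, 4.5000+0.8660i, 4.5000-0.8660i]

Computing element-wise:
Z[0] = 5·(-4) + 1·(-3) = -23
Z[1] = 5·(0.5000+2.5981i) + 1·(4.5000+0.8660i) = 7.0000+13.8565i
Z[2] = 5·(0.5000-2.5981i) + 1·(4.5000-0.8660i) = 7.0000-13.8565i

DFT(5x + 1y) = 5·X + 1·Y = [-23, 7.0000+13.8565i, 7.0000-13.8565i]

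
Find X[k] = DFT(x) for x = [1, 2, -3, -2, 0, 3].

X[k] = Σ(n=0 to 5) x[n] · ω_6^(nk)
where ω_6 = e^(-2πi/6)

Computing each X[k]:
X[0] = 1
X[1] = 7.0000+3.4641i
X[2] = -2.0000-1.7321i
X[3] = -5
X[4] = -2.0000+1.7321i
X[5] = 7.0000-3.4641i

X = [1, 7.0000+3.4641i, -2.0000-1.7321i, -5, -2.0000+1.7321i, 7.0000-3.4641i]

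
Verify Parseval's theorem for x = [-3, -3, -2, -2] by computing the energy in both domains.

Time domain:
Σ|x[n]|² = |-3|² + |-3|² + |-2|² + |-2|² = 26.0000

Frequency domain:
(1/4)Σ|X[k]|² = (1/4)(|-10|² + |-1+1i|² + |0|² + |-1-1i|²) = (1/4)·104.0000 = 26.0000

Both sides agree, confirming Parseval's theorem.

Σ|x[n]|² = (1/N)Σ|X[k]|² = 26.0000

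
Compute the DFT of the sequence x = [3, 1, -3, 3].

X[k] = Σ(n=0 to 3) x[n] · ω_4^(nk)
where ω_4 = e^(-2πi/4)

Computing each X[k]:
X[0] = 4
X[1] = 6+2i
X[2] = -4
X[3] = 6-2i

X = [4, 6+2i, -4, 6-2i]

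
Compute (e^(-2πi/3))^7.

Since ω_3^3 = 1, powers reduce modulo 3.
7 mod 3 = 1
So ω_3^7 = ω_3^1 = e^(-2πi·1/3)

ω_3^7 = ω_3^1 = -0.5000-0.8660i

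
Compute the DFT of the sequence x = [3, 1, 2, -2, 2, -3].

X[k] = Σ(n=0 to 5) x[n] · ω_6^(nk)
where ω_6 = e^(-2πi/6)

Computing each X[k]:
X[0] = 3
X[1] = 2.0000-3.4641i
X[2] = -3.4641i
X[3] = 11
X[4] = 3.4641i
X[5] = 2.0000+3.4641i

X = [3, 2.0000-3.4641i, -3.4641i, 11, 3.4641i, 2.0000+3.4641i]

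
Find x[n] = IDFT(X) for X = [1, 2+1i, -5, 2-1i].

x[n] = (1/4) Σ(k=0 to 3) X[k] · e^(2πikn/4)

Computing each x[n]:
x[0] = 0
x[1] = 1
x[2] = -2
x[3] = 2

x = [0, 1, -2, 2]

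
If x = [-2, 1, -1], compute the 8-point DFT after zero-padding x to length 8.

Original 3-point DFT: [-2, -2.0000-1.7321i, -2.0000+1.7321i]
Zero-padded 8-point DFT provides frequency interpolation.

DFT_8([x, 0, ...]) = [-2, -1.2929+0.2929i, -1-1i, -2.7071-1.7071i, -4, -2.7071+1.7071i, -1+1i, -1.2929-0.2929i]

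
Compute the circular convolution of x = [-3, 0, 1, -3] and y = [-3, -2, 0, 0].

(x ⊛ y)[n] = Σ(m=0 to 3) x[m] · y[(n-m) mod 4]

Computing each output sample:
(x ⊛ y)[0] = 15
(x ⊛ y)[1] = 6
(x ⊛ y)[2] = -3
(x ⊛ y)[3] = 7

x ⊛ y = [15, 6, -3, 7]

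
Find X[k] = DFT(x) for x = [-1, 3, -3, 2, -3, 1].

X[k] = Σ(n=0 to 5) x[n] · ω_6^(nk)
where ω_6 = e^(-2πi/6)

Computing each X[k]:
X[0] = -1
X[1] = 2.0000-1.7321i
X[2] = 2.0000-1.7321i
X[3] = -13
X[4] = 2.0000+1.7321i
X[5] = 2.0000+1.7321i

X = [-1, 2.0000-1.7321i, 2.0000-1.7321i, -13, 2.0000+1.7321i, 2.0000+1.7321i]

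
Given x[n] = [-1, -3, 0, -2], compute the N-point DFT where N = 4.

X[k] = Σ(n=0 to 3) x[n] · ω_4^(nk)
where ω_4 = e^(-2πi/4)

Computing each X[k]:
X[0] = -6
X[1] = -1+1i
X[2] = 4
X[3] = -1-1i

X = [-6, -1+1i, 4, -1-1i]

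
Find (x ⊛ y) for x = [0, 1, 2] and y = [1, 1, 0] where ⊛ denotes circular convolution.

(x ⊛ y)[n] = Σ(m=0 to 2) x[m] · y[(n-m) mod 3]

Computing each output sample:
(x ⊛ y)[0] = 2
(x ⊛ y)[1] = 1
(x ⊛ y)[2] = 3

x ⊛ y = [2, 1, 3]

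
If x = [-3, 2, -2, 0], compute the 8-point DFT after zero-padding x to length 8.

Original 4-point DFT: [-3, -1-2i, -7, -1+2i]
Zero-padded 8-point DFT provides frequency interpolation.

DFT_8([x, 0, ...]) = [-3, -1.5858+0.5858i, -1-2i, -4.4142-3.4142i, -7, -4.4142+3.4142i, -1+2i, -1.5858-0.5858i]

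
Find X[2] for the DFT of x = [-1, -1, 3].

X[2] = Σ(n=0 to 2) x[n] · ω_3^(2n) where ω_3 = e^(-2πi/3)
= (-1)·ω_3^0 + (-1)·ω_3^2 + (3)·ω_3^4

X[2] = -2.0000-3.4641i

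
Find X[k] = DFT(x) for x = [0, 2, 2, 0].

X[k] = Σ(n=0 to 3) x[n] · ω_4^(nk)
where ω_4 = e^(-2πi/4)

Computing each X[k]:
X[0] = 4
X[1] = -2-2i
X[2] = 0
X[3] = -2+2i

X = [4, -2-2i, 0, -2+2i]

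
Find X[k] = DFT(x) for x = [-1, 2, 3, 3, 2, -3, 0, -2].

X[k] = Σ(n=0 to 7) x[n] · ω_8^(nk)
where ω_8 = e^(-2πi/8)

Computing each X[k]:
X[0] = 4
X[1] = -3.0000-10.0711i
X[2] = -2+2i
X[3] = -3.0000-4.0711i
X[4] = 4
X[5] = -3.0000+4.0711i
X[6] = -2-2i
X[7] = -3.0000+10.0711i

X = [4, -3.0000-10.0711i, -2+2i, -3.0000-4.0711i, 4, -3.0000+4.0711i, -2-2i, -3.0000+10.0711i]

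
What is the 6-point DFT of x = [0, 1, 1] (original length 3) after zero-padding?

Original 3-point DFT: [2, -1, -1]
Zero-padded 6-point DFT provides frequency interpolation.

DFT_6([x, 0, ...]) = [2, -1.7321i, -1, 0, -1, 1.7321i]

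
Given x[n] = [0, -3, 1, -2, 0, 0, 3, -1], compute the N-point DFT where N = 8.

X[k] = Σ(n=0 to 7) x[n] · ω_8^(nk)
where ω_8 = e^(-2πi/8)

Computing each X[k]:
X[0] = -2
X[1] = -1.4142+4.8284i
X[2] = -4
X[3] = 1.4142+0.8284i
X[4] = 10
X[5] = 1.4142-0.8284i
X[6] = -4
X[7] = -1.4142-4.8284i

X = [-2, -1.4142+4.8284i, -4, 1.4142+0.8284i, 10, 1.4142-0.8284i, -4, -1.4142-4.8284i]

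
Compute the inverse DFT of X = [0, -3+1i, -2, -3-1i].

x[n] = (1/4) Σ(k=0 to 3) X[k] · e^(2πikn/4)

Computing each x[n]:
x[0] = -2
x[1] = 0
x[2] = 1
x[3] = 1

x = [-2, 0, 1, 1]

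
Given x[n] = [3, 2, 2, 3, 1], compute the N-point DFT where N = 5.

X[k] = Σ(n=0 to 4) x[n] · ω_5^(nk)
where ω_5 = e^(-2πi/5)

Computing each X[k]:
X[0] = 11
X[1] = -0.1180-0.3633i
X[2] = 2.1180-1.5388i
X[3] = 2.1180+1.5388i
X[4] = -0.1180+0.3633i

X = [11, -0.1180-0.3633i, 2.1180-1.5388i, 2.1180+1.5388i, -0.1180+0.3633i]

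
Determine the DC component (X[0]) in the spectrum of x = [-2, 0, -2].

X[0] = Σ(n=0 to 2) x[n] · ω_3^0 = Σ x[n]
= (-2) + (0) + (-2)

X[0] = -4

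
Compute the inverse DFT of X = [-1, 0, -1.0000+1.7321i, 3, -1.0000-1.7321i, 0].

x[n] = (1/6) Σ(k=0 to 5) X[k] · e^(2πikn/6)

Computing each x[n]:
x[0] = 0
x[1] = -1
x[2] = 1
x[3] = -1
x[4] = 0
x[5] = 0

x = [0, -1, 1, -1, 0, 0]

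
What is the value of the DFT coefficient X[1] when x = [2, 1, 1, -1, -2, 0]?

X[1] = Σ(n=0 to 5) x[n] · ω_6^(1n) where ω_6 = e^(-2πi/6)
= (2)·ω_6^0 + (1)·ω_6^1 + (1)·ω_6^2 + (-1)·ω_6^3 + (-2)·ω_6^4 + (0)·ω_6^5

X[1] = 4.0000-3.4641i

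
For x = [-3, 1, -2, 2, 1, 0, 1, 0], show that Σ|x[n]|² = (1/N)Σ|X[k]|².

Time domain:
Σ|x[n]|² = |-3|² + |1|² + |-2|² + |2|² + |1|² + |0|² + |1|² + |0|² = 20.0000

Frequency domain:
(1/8)Σ|X[k]|² = (1/8)(|0|² + |-4.7071+0.8787i|² + |-1+1i|² + |-3.2929-5.1213i|² + |-6|² + |-3.2929+5.1213i|² + |-1-1i|² + |-4.7071-0.8787i|²) = (1/8)·160.0000 = 20.0000

Both sides agree, confirming Parseval's theorem.

Σ|x[n]|² = (1/N)Σ|X[k]|² = 20.0000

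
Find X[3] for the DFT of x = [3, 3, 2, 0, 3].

X[3] = Σ(n=0 to 4) x[n] · ω_5^(3n) where ω_5 = e^(-2πi/5)
= (3)·ω_5^0 + (3)·ω_5^3 + (2)·ω_5^6 + (0)·ω_5^9 + (3)·ω_5^12

X[3] = -1.2361-1.9021i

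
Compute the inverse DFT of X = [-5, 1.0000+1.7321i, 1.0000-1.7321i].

x[n] = (1/3) Σ(k=0 to 2) X[k] · e^(2πikn/3)

Computing each x[n]:
x[0] = -1
x[1] = -3
x[2] = -1

x = [-1, -3, -1]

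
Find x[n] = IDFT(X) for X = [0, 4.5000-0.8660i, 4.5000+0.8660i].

x[n] = (1/3) Σ(k=0 to 2) X[k] · e^(2πikn/3)

Computing each x[n]:
x[0] = 3
x[1] = -1
x[2] = -2

x = [3, -1, -2]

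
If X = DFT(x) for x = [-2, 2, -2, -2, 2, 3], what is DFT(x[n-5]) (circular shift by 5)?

Time shift by 5: X_shifted[k] = ω_6^(5k) · X[k]
Shifted x = [2, -2, -2, 2, 3, -2]

DFT(x[n-5]) = [1, -2.5000+4.3301i, 5.5000-4.3301i, 5, 5.5000+4.3301i, -2.5000-4.3301i]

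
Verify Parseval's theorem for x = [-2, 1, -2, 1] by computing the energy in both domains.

Time domain:
Σ|x[n]|² = |-2|² + |1|² + |-2|² + |1|² = 10.0000

Frequency domain:
(1/4)Σ|X[k]|² = (1/4)(|-2|² + |0|² + |-6|² + |0|²) = (1/4)·40.0000 = 10.0000

Both sides agree, confirming Parseval's theorem.

Σ|x[n]|² = (1/N)Σ|X[k]|² = 10.0000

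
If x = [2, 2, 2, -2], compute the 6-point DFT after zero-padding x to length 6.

Original 4-point DFT: [4, -4i, 4, 4i]
Zero-padded 6-point DFT provides frequency interpolation.

DFT_6([x, 0, ...]) = [4, 4.0000-3.4641i, -2, 4, -2, 4.0000+3.4641i]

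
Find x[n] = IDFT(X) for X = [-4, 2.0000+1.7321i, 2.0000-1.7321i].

x[n] = (1/3) Σ(k=0 to 2) X[k] · e^(2πikn/3)

Computing each x[n]:
x[0] = 0
x[1] = -3
x[2] = -1

x = [0, -3, -1]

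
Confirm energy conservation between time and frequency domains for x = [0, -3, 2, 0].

Time domain:
Σ|x[n]|² = |0|² + |-3|² + |2|² + |0|² = 13.0000

Frequency domain:
(1/4)Σ|X[k]|² = (1/4)(|-1|² + |-2+3i|² + |5|² + |-2-3i|²) = (1/4)·52.0000 = 13.0000

Both sides agree, confirming Parseval's theorem.

Σ|x[n]|² = (1/N)Σ|X[k]|² = 13.0000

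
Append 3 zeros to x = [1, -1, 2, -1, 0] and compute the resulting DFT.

Original 5-point DFT: [1, -0.1180-0.8123i, 2.1180+3.4410i, 2.1180-3.4410i, -0.1180+0.8123i]
Zero-padded 8-point DFT provides frequency interpolation.

DFT_8([x, 0, ...]) = [1, 1.0000-0.5858i, -1, 1.0000+3.4142i, 5, 1.0000-3.4142i, -1, 1.0000+0.5858i]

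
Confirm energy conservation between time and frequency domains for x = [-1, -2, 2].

Time domain:
Σ|x[n]|² = |-1|² + |-2|² + |2|² = 9.0000

Frequency domain:
(1/3)Σ|X[k]|² = (1/3)(|-1|² + |-1.0000+3.4641i|² + |-1.0000-3.4641i|²) = (1/3)·27.0000 = 9.0000

Both sides agree, confirming Parseval's theorem.

Σ|x[n]|² = (1/N)Σ|X[k]|² = 9.0000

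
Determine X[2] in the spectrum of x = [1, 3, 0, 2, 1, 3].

X[2] = Σ(n=0 to 5) x[n] · ω_6^(2n) where ω_6 = e^(-2πi/6)
= (1)·ω_6^0 + (3)·ω_6^2 + (0)·ω_6^4 + (2)·ω_6^6 + (1)·ω_6^8 + (3)·ω_6^10

X[2] = -0.5000-0.8660i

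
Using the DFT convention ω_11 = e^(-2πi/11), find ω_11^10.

ω_11^10 = e^(-2πi·10/11)
= cos(-2π·10/11) + i·sin(-2π·10/11)
= cos(-20π/11) + i·sin(-20π/11)

ω_11^10 = cos(-20π/11) + i·sin(-20π/11) = 0.8413+0.5406i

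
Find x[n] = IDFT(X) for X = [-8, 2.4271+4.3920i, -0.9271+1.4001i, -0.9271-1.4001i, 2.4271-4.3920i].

x[n] = (1/5) Σ(k=0 to 4) X[k] · e^(2πikn/5)

Computing each x[n]:
x[0] = -1
x[1] = -3
x[2] = -3
x[3] = -2
x[4] = 1

x = [-1, -3, -3, -2, 1]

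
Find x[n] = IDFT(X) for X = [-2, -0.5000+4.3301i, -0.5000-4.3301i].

x[n] = (1/3) Σ(k=0 to 2) X[k] · e^(2πikn/3)

Computing each x[n]:
x[0] = -1
x[1] = -3
x[2] = 2

x = [-1, -3, 2]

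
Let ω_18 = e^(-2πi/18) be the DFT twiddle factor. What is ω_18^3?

ω_18^3 = e^(-2πi·3/18)
= cos(-2π·3/18) + i·sin(-2π·3/18)
= cos(-6π/18) + i·sin(-6π/18)

ω_18^3 = cos(-6π/18) + i·sin(-6π/18) = 0.5000-0.8660i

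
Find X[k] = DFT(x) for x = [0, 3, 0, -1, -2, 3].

X[k] = Σ(n=0 to 5) x[n] · ω_6^(nk)
where ω_6 = e^(-2πi/6)

Computing each X[k]:
X[0] = 3
X[1] = 5.0000-1.7321i
X[2] = -3.0000+1.7321i
X[3] = -7
X[4] = -3.0000-1.7321i
X[5] = 5.0000+1.7321i

X = [3, 5.0000-1.7321i, -3.0000+1.7321i, -7, -3.0000-1.7321i, 5.0000+1.7321i]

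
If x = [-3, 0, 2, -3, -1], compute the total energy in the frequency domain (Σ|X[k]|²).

Parseval: Σ|x[n]|² = (1/N)Σ|X[k]|², so Σ|X[k]|² = N·Σ|x[n]|² = 5·23.0000

Σ|X[k]|² = N·Σ|x[n]|² = 5·23.0000 = 115.0000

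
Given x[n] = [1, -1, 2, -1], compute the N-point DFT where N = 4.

X[k] = Σ(n=0 to 3) x[n] · ω_4^(nk)
where ω_4 = e^(-2πi/4)

Computing each X[k]:
X[0] = 1
X[1] = -1
X[2] = 5
X[3] = -1

X = [1, -1, 5, -1]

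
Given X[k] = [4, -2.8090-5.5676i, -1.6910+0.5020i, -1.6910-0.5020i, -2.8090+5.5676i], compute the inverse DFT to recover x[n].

x[n] = (1/5) Σ(k=0 to 4) X[k] · e^(2πikn/5)

Computing each x[n]:
x[0] = -1
x[1] = 3
x[2] = 3
x[3] = 0
x[4] = -1

x = [-1, 3, 3, 0, -1]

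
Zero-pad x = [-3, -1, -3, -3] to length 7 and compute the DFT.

Original 4-point DFT: [-10, -2i, -2, 2i]
Zero-padded 7-point DFT provides frequency interpolation.

DFT_7([x, 0, ...]) = [-10, -0.2530+5.0083i, -1.9450-2.6722i, -3.3019+1.0132i, -3.3019-1.0132i, -1.9450+2.6722i, -0.2530-5.0083i]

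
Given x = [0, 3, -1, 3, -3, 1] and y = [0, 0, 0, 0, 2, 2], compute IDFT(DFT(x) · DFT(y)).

(x ⊛ y)[n] = Σ(m=0 to 5) x[m] · y[(n-m) mod 6]

Computing each output sample:
(x ⊛ y)[0] = 4
(x ⊛ y)[1] = 4
(x ⊛ y)[2] = 0
(x ⊛ y)[3] = -4
(x ⊛ y)[4] = 2
(x ⊛ y)[5] = 6

x ⊛ y = [4, 4, 0, -4, 2, 6]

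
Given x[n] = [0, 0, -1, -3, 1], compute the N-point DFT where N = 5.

X[k] = Σ(n=0 to 4) x[n] · ω_5^(nk)
where ω_5 = e^(-2πi/5)

Computing each X[k]:
X[0] = -3
X[1] = 3.5451-0.2245i
X[2] = -2.0451+2.4899i
X[3] = -2.0451-2.4899i
X[4] = 3.5451+0.2245i

X = [-3, 3.5451-0.2245i, -2.0451+2.4899i, -2.0451-2.4899i, 3.5451+0.2245i]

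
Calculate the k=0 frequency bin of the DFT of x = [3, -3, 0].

X[0] = Σ(n=0 to 2) x[n] · ω_3^0 = Σ x[n]
= (3) + (-3) + (0)

X[0] = 0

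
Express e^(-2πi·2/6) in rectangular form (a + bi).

ω_6^2 = e^(-2πi·2/6)
= cos(-2π·2/6) + i·sin(-2π·2/6)
= cos(-4π/6) + i·sin(-4π/6)

ω_6^2 = cos(-4π/6) + i·sin(-4π/6) = -0.5000-0.8660i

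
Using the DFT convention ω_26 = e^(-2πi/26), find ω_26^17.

ω_26^17 = e^(-2πi·17/26)
= cos(-2π·17/26) + i·sin(-2π·17/26)
= cos(-34π/26) + i·sin(-34π/26)

ω_26^17 = cos(-34π/26) + i·sin(-34π/26) = -0.5681+0.8230i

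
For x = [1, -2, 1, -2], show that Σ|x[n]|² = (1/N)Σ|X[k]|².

Time domain:
Σ|x[n]|² = |1|² + |-2|² + |1|² + |-2|² = 10.0000

Frequency domain:
(1/4)Σ|X[k]|² = (1/4)(|-2|² + |0|² + |6|² + |0|²) = (1/4)·40.0000 = 10.0000

Both sides agree, confirming Parseval's theorem.

Σ|x[n]|² = (1/N)Σ|X[k]|² = 10.0000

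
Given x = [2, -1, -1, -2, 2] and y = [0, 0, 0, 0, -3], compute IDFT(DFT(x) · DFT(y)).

(x ⊛ y)[n] = Σ(m=0 to 4) x[m] · y[(n-m) mod 5]

Computing each output sample:
(x ⊛ y)[0] = 3
(x ⊛ y)[1] = 3
(x ⊛ y)[2] = 6
(x ⊛ y)[3] = -6
(x ⊛ y)[4] = -6

x ⊛ y = [3, 3, 6, -6, -6]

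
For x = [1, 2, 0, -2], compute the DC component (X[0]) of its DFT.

X[0] = Σ(n=0 to 3) x[n] · ω_4^0 = Σ x[n]
= (1) + (2) + (0) + (-2)

X[0] = 1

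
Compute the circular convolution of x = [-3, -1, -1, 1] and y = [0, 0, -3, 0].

(x ⊛ y)[n] = Σ(m=0 to 3) x[m] · y[(n-m) mod 4]

Computing each output sample:
(x ⊛ y)[0] = 3
(x ⊛ y)[1] = -3
(x ⊛ y)[2] = 9
(x ⊛ y)[3] = 3

x ⊛ y = [3, -3, 9, 3]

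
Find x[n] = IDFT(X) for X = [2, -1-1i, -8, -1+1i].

x[n] = (1/4) Σ(k=0 to 3) X[k] · e^(2πikn/4)

Computing each x[n]:
x[0] = -2
x[1] = 3
x[2] = -1
x[3] = 2

x = [-2, 3, -1, 2]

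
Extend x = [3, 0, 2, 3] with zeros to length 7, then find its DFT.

Original 4-point DFT: [8, 1+3i, 2, 1-3i]
Zero-padded 7-point DFT provides frequency interpolation.

DFT_7([x, 0, ...]) = [8, -0.1479-3.2515i, 3.0685+3.2133i, 3.5794-1.3611i, 3.5794+1.3611i, 3.0685-3.2133i, -0.1479+3.2515i]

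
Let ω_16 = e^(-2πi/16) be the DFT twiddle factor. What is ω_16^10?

ω_16^10 = e^(-2πi·10/16)
= cos(-2π·10/16) + i·sin(-2π·10/16)
= cos(-20π/16) + i·sin(-20π/16)

ω_16^10 = cos(-20π/16) + i·sin(-20π/16) = -0.7071+0.7071i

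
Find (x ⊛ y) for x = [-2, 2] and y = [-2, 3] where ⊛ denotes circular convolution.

(x ⊛ y)[n] = Σ(m=0 to 1) x[m] · y[(n-m) mod 2]

Computing each output sample:
(x ⊛ y)[0] = 10
(x ⊛ y)[1] = -10

x ⊛ y = [10, -10]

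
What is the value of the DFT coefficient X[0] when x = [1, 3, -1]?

X[0] = Σ(n=0 to 2) x[n] · ω_3^0 = Σ x[n]
= (1) + (3) + (-1)

X[0] = 3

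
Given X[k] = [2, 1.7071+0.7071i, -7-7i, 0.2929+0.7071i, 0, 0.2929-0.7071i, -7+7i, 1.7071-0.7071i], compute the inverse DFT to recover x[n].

x[n] = (1/8) Σ(k=0 to 7) X[k] · e^(2πikn/8)

Computing each x[n]:
x[0] = -1
x[1] = 2
x[2] = 2
x[3] = -2
x[4] = -2
x[5] = 2
x[6] = 2
x[7] = -1

x = [-1, 2, 2, -2, -2, 2, 2, -1]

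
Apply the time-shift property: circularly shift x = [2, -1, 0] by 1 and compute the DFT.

Time shift by 1: X_shifted[k] = ω_3^(1k) · X[k]
Shifted x = [0, 2, -1]

DFT(x[n-1]) = [1, -0.5000-2.5981i, -0.5000+2.5981i]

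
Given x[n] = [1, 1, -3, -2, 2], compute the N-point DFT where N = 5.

X[k] = Σ(n=0 to 4) x[n] · ω_5^(nk)
where ω_5 = e^(-2πi/5)

Computing each X[k]:
X[0] = -1
X[1] = 5.9721+1.5388i
X[2] = -2.9721-0.3633i
X[3] = -2.9721+0.3633i
X[4] = 5.9721-1.5388i

X = [-1, 5.9721+1.5388i, -2.9721-0.3633i, -2.9721+0.3633i, 5.9721-1.5388i]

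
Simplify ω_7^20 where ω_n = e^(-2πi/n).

Since ω_7^7 = 1, powers reduce modulo 7.
20 mod 7 = 6
So ω_7^20 = ω_7^6 = e^(-2πi·6/7)

ω_7^20 = ω_7^6 = 0.6235+0.7818i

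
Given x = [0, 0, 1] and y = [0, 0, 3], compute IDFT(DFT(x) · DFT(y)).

(x ⊛ y)[n] = Σ(m=0 to 2) x[m] · y[(n-m) mod 3]

Computing each output sample:
(x ⊛ y)[0] = 0
(x ⊛ y)[1] = 3
(x ⊛ y)[2] = 0

x ⊛ y = [0, 3, 0]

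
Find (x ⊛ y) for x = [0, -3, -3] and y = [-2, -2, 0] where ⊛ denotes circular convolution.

(x ⊛ y)[n] = Σ(m=0 to 2) x[m] · y[(n-m) mod 3]

Computing each output sample:
(x ⊛ y)[0] = 6
(x ⊛ y)[1] = 6
(x ⊛ y)[2] = 12

x ⊛ y = [6, 6, 12]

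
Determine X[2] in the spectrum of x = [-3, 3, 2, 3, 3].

X[2] = Σ(n=0 to 4) x[n] · ω_5^(2n) where ω_5 = e^(-2πi/5)
= (-3)·ω_5^0 + (3)·ω_5^2 + (2)·ω_5^4 + (3)·ω_5^6 + (3)·ω_5^8

X[2] = -6.3090-0.9511i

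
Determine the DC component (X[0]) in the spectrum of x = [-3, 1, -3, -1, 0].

X[0] = Σ(n=0 to 4) x[n] · ω_5^0 = Σ x[n]
= (-3) + (1) + (-3) + (-1) + (0)

X[0] = -6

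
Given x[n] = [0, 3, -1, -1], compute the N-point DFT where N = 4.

X[k] = Σ(n=0 to 3) x[n] · ω_4^(nk)
where ω_4 = e^(-2πi/4)

Computing each X[k]:
X[0] = 1
X[1] = 1-4i
X[2] = -3
X[3] = 1+4i

X = [1, 1-4i, -3, 1+4i]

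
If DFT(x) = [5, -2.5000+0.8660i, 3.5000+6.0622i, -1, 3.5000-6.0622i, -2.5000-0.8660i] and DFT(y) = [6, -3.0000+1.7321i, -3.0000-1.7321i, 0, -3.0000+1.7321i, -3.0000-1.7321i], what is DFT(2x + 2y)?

By linearity: DFT(2x + 2y) = 2·DFT(x) + 2·DFT(y)
= 2·[5, -2.5000+0.8660i, 3.5000+6.0622i, -1, 3.5000-6.0622i, -2.5000-0.8660i] + 2·[6, -3.0000+1.7321i, -3.0000-1.7321i, 0, -3.0000+1.7321i, -3.0000-1.7321i]

Computing element-wise:
Z[0] = 2·(5) + 2·(6) = 22
Z[1] = 2·(-2.5000+0.8660i) + 2·(-3.0000+1.7321i) = -11.0000+5.1962i
Z[2] = 2·(3.5000+6.0622i) + 2·(-3.0000-1.7321i) = 1.0000+8.6602i
Z[3] = 2·(-1) + 2·(0) = -2
Z[4] = 2·(3.5000-6.0622i) + 2·(-3.0000+1.7321i) = 1.0000-8.6602i
Z[5] = 2·(-2.5000-0.8660i) + 2·(-3.0000-1.7321i) = -11.0000-5.1962i

DFT(2x + 2y) = 2·X + 2·Y = [22, -11.0000+5.1962i, 1.0000+8.6602i, -2, 1.0000-8.6602i, -11.0000-5.1962i]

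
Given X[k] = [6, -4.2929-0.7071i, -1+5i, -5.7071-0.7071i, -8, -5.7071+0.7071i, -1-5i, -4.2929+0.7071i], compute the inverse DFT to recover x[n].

x[n] = (1/8) Σ(k=0 to 7) X[k] · e^(2πikn/8)

Computing each x[n]:
x[0] = -3
x[1] = 1
x[2] = 0
x[3] = 3
x[4] = 2
x[5] = 0
x[6] = 0
x[7] = 3

x = [-3, 1, 0, 3, 2, 0, 0, 3]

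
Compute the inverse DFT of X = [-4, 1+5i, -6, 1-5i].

x[n] = (1/4) Σ(k=0 to 3) X[k] · e^(2πikn/4)

Computing each x[n]:
x[0] = -2
x[1] = -2
x[2] = -3
x[3] = 3

x = [-2, -2, -3, 3]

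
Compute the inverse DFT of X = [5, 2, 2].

x[n] = (1/3) Σ(k=0 to 2) X[k] · e^(2πikn/3)

Computing each x[n]:
x[0] = 3
x[1] = 1
x[2] = 1

x = [3, 1, 1]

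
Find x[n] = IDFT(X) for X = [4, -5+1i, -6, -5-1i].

x[n] = (1/4) Σ(k=0 to 3) X[k] · e^(2πikn/4)

Computing each x[n]:
x[0] = -3
x[1] = 2
x[2] = 2
x[3] = 3

x = [-3, 2, 2, 3]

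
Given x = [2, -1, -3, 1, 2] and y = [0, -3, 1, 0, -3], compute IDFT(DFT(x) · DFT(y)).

(x ⊛ y)[n] = Σ(m=0 to 4) x[m] · y[(n-m) mod 5]

Computing each output sample:
(x ⊛ y)[0] = -2
(x ⊛ y)[1] = 5
(x ⊛ y)[2] = 2
(x ⊛ y)[3] = 2
(x ⊛ y)[4] = -12

x ⊛ y = [-2, 5, 2, 2, -12]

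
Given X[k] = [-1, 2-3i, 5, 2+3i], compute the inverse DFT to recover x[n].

x[n] = (1/4) Σ(k=0 to 3) X[k] · e^(2πikn/4)

Computing each x[n]:
x[0] = 2
x[1] = 0
x[2] = 0
x[3] = -3

x = [2, 0, 0, -3]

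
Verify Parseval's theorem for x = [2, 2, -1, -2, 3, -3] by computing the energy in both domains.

Time domain:
Σ|x[n]|² = |2|² + |2|² + |-1|² + |-2|² + |3|² + |-3|² = 31.0000

Frequency domain:
(1/6)Σ|X[k]|² = (1/6)(|1|² + |2.5000-0.8660i|² + |-0.5000-7.7942i|² + |7|² + |-0.5000+7.7942i|² + |2.5000+0.8660i|²) = (1/6)·186.0000 = 31.0000

Both sides agree, confirming Parseval's theorem.

Σ|x[n]|² = (1/N)Σ|X[k]|² = 31.0000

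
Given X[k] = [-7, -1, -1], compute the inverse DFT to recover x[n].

x[n] = (1/3) Σ(k=0 to 2) X[k] · e^(2πikn/3)

Computing each x[n]:
x[0] = -3
x[1] = -2
x[2] = -2

x = [-3, -2, -2]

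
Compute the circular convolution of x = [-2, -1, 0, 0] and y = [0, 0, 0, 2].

(x ⊛ y)[n] = Σ(m=0 to 3) x[m] · y[(n-m) mod 4]

Computing each output sample:
(x ⊛ y)[0] = -2
(x ⊛ y)[1] = 0
(x ⊛ y)[2] = 0
(x ⊛ y)[3] = -4

x ⊛ y = [-2, 0, 0, -4]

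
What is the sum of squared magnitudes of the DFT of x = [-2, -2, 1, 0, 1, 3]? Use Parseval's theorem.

Parseval: Σ|x[n]|² = (1/N)Σ|X[k]|², so Σ|X[k]|² = N·Σ|x[n]|² = 6·19.0000

Σ|X[k]|² = N·Σ|x[n]|² = 6·19.0000 = 114.0000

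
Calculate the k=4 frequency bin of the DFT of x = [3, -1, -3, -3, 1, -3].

X[4] = Σ(n=0 to 5) x[n] · ω_6^(4n) where ω_6 = e^(-2πi/6)
= (3)·ω_6^0 + (-1)·ω_6^4 + (-3)·ω_6^8 + (-3)·ω_6^12 + (1)·ω_6^16 + (-3)·ω_6^20

X[4] = 3.0000+5.1962i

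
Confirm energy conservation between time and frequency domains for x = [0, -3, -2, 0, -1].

Time domain:
Σ|x[n]|² = |0|² + |-3|² + |-2|² + |0|² + |-1|² = 14.0000

Frequency domain:
(1/5)Σ|X[k]|² = (1/5)(|-6|² + |0.3820+3.0777i|² + |2.6180-0.7265i|² + |2.6180+0.7265i|² + |0.3820-3.0777i|²) = (1/5)·70.0000 = 14.0000

Both sides agree, confirming Parseval's theorem.

Σ|x[n]|² = (1/N)Σ|X[k]|² = 14.0000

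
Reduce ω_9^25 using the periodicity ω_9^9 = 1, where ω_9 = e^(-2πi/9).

Since ω_9^9 = 1, powers reduce modulo 9.
25 mod 9 = 7
So ω_9^25 = ω_9^7 = e^(-2πi·7/9)

ω_9^25 = ω_9^7 = 0.1736+0.9848i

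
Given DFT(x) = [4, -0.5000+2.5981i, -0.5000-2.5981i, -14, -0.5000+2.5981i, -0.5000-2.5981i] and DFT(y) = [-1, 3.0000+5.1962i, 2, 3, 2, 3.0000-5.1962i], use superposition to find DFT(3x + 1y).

By linearity: DFT(3x + 1y) = 3·DFT(x) + 1·DFT(y)
= 3·[4, -0.5000+2.5981i, -0.5000-2.5981i, -14, -0.5000+2.5981i, -0.5000-2.5981i] + 1·[-1, 3.0000+5.1962i, 2, 3, 2, 3.0000-5.1962i]

Computing element-wise:
Z[0] = 3·(4) + 1·(-1) = 11
Z[1] = 3·(-0.5000+2.5981i) + 1·(3.0000+5.1962i) = 1.5000+12.9905i
Z[2] = 3·(-0.5000-2.5981i) + 1·(2) = 0.5000-7.7943i
Z[3] = 3·(-14) + 1·(3) = -39
Z[4] = 3·(-0.5000+2.5981i) + 1·(2) = 0.5000+7.7943i
Z[5] = 3·(-0.5000-2.5981i) + 1·(3.0000-5.1962i) = 1.5000-12.9905i

DFT(3x + 1y) = 3·X + 1·Y = [11, 1.5000+12.9905i, 0.5000-7.7943i, -39, 0.5000+7.7943i, 1.5000-12.9905i]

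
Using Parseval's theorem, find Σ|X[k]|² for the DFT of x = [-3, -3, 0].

Parseval: Σ|x[n]|² = (1/N)Σ|X[k]|², so Σ|X[k]|² = N·Σ|x[n]|² = 3·18.0000

Σ|X[k]|² = N·Σ|x[n]|² = 3·18.0000 = 54.0000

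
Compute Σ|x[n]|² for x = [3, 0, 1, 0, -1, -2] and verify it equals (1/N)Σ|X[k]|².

Time domain:
Σ|x[n]|² = |3|² + |0|² + |1|² + |0|² + |-1|² + |-2|² = 15.0000

Frequency domain:
(1/6)Σ|X[k]|² = (1/6)(|1|² + |2.0000-3.4641i|² + |4|² + |5|² + |4|² + |2.0000+3.4641i|²) = (1/6)·90.0000 = 15.0000

Both sides agree, confirming Parseval's theorem.

Σ|x[n]|² = (1/N)Σ|X[k]|² = 15.0000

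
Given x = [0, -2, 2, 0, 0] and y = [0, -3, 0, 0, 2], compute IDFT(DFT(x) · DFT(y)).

(x ⊛ y)[n] = Σ(m=0 to 4) x[m] · y[(n-m) mod 5]

Computing each output sample:
(x ⊛ y)[0] = -4
(x ⊛ y)[1] = 4
(x ⊛ y)[2] = 6
(x ⊛ y)[3] = -6
(x ⊛ y)[4] = 0

x ⊛ y = [-4, 4, 6, -6, 0]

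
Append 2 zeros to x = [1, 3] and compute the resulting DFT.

Original 2-point DFT: [4, -2]
Zero-padded 4-point DFT provides frequency interpolation.

DFT_4([x, 0, ...]) = [4, 1-3i, -2, 1+3i]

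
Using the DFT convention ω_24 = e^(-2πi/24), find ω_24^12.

ω_24^12 = e^(-2πi·12/24)
= cos(-2π·12/24) + i·sin(-2π·12/24)
= cos(-24π/24) + i·sin(-24π/24)

ω_24^12 = cos(-24π/24) + i·sin(-24π/24) = -1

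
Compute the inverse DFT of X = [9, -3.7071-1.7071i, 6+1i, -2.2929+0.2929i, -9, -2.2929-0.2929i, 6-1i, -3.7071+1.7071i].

x[n] = (1/8) Σ(k=0 to 7) X[k] · e^(2πikn/8)

Computing each x[n]:
x[0] = 0
x[1] = 2
x[2] = -1
x[3] = 3
x[4] = 3
x[5] = 2
x[6] = -2
x[7] = 2

x = [0, 2, -1, 3, 3, 2, -2, 2]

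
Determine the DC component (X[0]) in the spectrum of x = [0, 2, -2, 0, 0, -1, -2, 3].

X[0] = Σ(n=0 to 7) x[n] · ω_8^0 = Σ x[n]
= (0) + (2) + (-2) + (0) + (0) + (-1) + (-2) + (3)

X[0] = 0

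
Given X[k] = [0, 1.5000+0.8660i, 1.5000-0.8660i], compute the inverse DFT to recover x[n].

x[n] = (1/3) Σ(k=0 to 2) X[k] · e^(2πikn/3)

Computing each x[n]:
x[0] = 1
x[1] = -1
x[2] = 0

x = [1, -1, 0]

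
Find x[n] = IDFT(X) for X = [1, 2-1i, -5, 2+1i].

x[n] = (1/4) Σ(k=0 to 3) X[k] · e^(2πikn/4)

Computing each x[n]:
x[0] = 0
x[1] = 2
x[2] = -2
x[3] = 1

x = [0, 2, -2, 1]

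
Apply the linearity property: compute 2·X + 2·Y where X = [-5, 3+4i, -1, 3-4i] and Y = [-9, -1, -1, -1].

By linearity: DFT(2x + 2y) = 2·DFT(x) + 2·DFT(y)
= 2·[-5, 3+4i, -1, 3-4i] + 2·[-9, -1, -1, -1]

Computing element-wise:
Z[0] = 2·(-5) + 2·(-9) = -28
Z[1] = 2·(3+4i) + 2·(-1) = 4+8i
Z[2] = 2·(-1) + 2·(-1) = -4
Z[3] = 2·(3-4i) + 2·(-1) = 4-8i

DFT(2x + 2y) = 2·X + 2·Y = [-28, 4+8i, -4, 4-8i]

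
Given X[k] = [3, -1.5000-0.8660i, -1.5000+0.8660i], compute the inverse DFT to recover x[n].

x[n] = (1/3) Σ(k=0 to 2) X[k] · e^(2πikn/3)

Computing each x[n]:
x[0] = 0
x[1] = 2
x[2] = 1

x = [0, 2, 1]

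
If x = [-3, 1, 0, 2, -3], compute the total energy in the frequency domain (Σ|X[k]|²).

Parseval: Σ|x[n]|² = (1/N)Σ|X[k]|², so Σ|X[k]|² = N·Σ|x[n]|² = 5·23.0000

Σ|X[k]|² = N·Σ|x[n]|² = 5·23.0000 = 115.0000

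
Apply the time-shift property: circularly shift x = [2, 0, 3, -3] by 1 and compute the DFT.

Time shift by 1: X_shifted[k] = ω_4^(1k) · X[k]
Shifted x = [-3, 2, 0, 3]

DFT(x[n-1]) = [2, -3+1i, -8, -3-1i]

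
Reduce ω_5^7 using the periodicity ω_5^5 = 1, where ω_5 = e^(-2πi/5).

Since ω_5^5 = 1, powers reduce modulo 5.
7 mod 5 = 2
So ω_5^7 = ω_5^2 = e^(-2πi·2/5)

ω_5^7 = ω_5^2 = -0.8090-0.5878i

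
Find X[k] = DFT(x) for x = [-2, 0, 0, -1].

X[k] = Σ(n=0 to 3) x[n] · ω_4^(nk)
where ω_4 = e^(-2πi/4)

Computing each X[k]:
X[0] = -3
X[1] = -2-1i
X[2] = -1
X[3] = -2+1i

X = [-3, -2-1i, -1, -2+1i]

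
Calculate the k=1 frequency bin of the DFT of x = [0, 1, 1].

X[1] = Σ(n=0 to 2) x[n] · ω_3^(1n) where ω_3 = e^(-2πi/3)
= (0)·ω_3^0 + (1)·ω_3^1 + (1)·ω_3^2

X[1] = -1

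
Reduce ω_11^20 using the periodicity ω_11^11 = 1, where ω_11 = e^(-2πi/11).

Since ω_11^11 = 1, powers reduce modulo 11.
20 mod 11 = 9
So ω_11^20 = ω_11^9 = e^(-2πi·9/11)

ω_11^20 = ω_11^9 = 0.4154+0.9096i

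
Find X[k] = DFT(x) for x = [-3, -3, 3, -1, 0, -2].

X[k] = Σ(n=0 to 5) x[n] · ω_6^(nk)
where ω_6 = e^(-2πi/6)

Computing each X[k]:
X[0] = -6
X[1] = -6.0000-1.7321i
X[2] = -3.0000+3.4641i
X[3] = 6
X[4] = -3.0000-3.4641i
X[5] = -6.0000+1.7321i

X = [-6, -6.0000-1.7321i, -3.0000+3.4641i, 6, -3.0000-3.4641i, -6.0000+1.7321i]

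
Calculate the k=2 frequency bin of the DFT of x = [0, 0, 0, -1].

X[2] = Σ(n=0 to 3) x[n] · ω_4^(2n) where ω_4 = e^(-2πi/4)
= (0)·ω_4^0 + (0)·ω_4^2 + (0)·ω_4^4 + (-1)·ω_4^6

X[2] = 1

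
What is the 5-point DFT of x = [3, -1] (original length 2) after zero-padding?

Original 2-point DFT: [2, 4]
Zero-padded 5-point DFT provides frequency interpolation.

DFT_5([x, 0, ...]) = [2, 2.6910+0.9511i, 3.8090+0.5878i, 3.8090-0.5878i, 2.6910-0.9511i]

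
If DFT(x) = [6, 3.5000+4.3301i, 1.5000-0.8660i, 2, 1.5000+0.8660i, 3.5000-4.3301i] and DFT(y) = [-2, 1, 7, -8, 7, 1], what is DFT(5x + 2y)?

By linearity: DFT(5x + 2y) = 5·DFT(x) + 2·DFT(y)
= 5·[6, 3.5000+4.3301i, 1.5000-0.8660i, 2, 1.5000+0.8660i, 3.5000-4.3301i] + 2·[-2, 1, 7, -8, 7, 1]

Computing element-wise:
Z[0] = 5·(6) + 2·(-2) = 26
Z[1] = 5·(3.5000+4.3301i) + 2·(1) = 19.5000+21.6505i
Z[2] = 5·(1.5000-0.8660i) + 2·(7) = 21.5000-4.3300i
Z[3] = 5·(2) + 2·(-8) = -6
Z[4] = 5·(1.5000+0.8660i) + 2·(7) = 21.5000+4.3300i
Z[5] = 5·(3.5000-4.3301i) + 2·(1) = 19.5000-21.6505i

DFT(5x + 2y) = 5·X + 2·Y = [26, 19.5000+21.6505i, 21.5000-4.3300i, -6, 21.5000+4.3300i, 19.5000-21.6505i]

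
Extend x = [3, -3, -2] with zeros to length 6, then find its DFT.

Original 3-point DFT: [-2, 5.5000+0.8660i, 5.5000-0.8660i]
Zero-padded 6-point DFT provides frequency interpolation.

DFT_6([x, 0, ...]) = [-2, 2.5000+4.3301i, 5.5000+0.8660i, 4, 5.5000-0.8660i, 2.5000-4.3301i]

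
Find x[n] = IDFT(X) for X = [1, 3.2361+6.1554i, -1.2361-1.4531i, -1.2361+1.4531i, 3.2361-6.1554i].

x[n] = (1/5) Σ(k=0 to 4) X[k] · e^(2πikn/5)

Computing each x[n]:
x[0] = 1
x[1] = -1
x[2] = -3
x[3] = 1
x[4] = 3

x = [1, -1, -3, 1, 3]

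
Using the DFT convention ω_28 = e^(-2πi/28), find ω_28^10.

ω_28^10 = e^(-2πi·10/28)
= cos(-2π·10/28) + i·sin(-2π·10/28)
= cos(-20π/28) + i·sin(-20π/28)

ω_28^10 = cos(-20π/28) + i·sin(-20π/28) = -0.6235-0.7818i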